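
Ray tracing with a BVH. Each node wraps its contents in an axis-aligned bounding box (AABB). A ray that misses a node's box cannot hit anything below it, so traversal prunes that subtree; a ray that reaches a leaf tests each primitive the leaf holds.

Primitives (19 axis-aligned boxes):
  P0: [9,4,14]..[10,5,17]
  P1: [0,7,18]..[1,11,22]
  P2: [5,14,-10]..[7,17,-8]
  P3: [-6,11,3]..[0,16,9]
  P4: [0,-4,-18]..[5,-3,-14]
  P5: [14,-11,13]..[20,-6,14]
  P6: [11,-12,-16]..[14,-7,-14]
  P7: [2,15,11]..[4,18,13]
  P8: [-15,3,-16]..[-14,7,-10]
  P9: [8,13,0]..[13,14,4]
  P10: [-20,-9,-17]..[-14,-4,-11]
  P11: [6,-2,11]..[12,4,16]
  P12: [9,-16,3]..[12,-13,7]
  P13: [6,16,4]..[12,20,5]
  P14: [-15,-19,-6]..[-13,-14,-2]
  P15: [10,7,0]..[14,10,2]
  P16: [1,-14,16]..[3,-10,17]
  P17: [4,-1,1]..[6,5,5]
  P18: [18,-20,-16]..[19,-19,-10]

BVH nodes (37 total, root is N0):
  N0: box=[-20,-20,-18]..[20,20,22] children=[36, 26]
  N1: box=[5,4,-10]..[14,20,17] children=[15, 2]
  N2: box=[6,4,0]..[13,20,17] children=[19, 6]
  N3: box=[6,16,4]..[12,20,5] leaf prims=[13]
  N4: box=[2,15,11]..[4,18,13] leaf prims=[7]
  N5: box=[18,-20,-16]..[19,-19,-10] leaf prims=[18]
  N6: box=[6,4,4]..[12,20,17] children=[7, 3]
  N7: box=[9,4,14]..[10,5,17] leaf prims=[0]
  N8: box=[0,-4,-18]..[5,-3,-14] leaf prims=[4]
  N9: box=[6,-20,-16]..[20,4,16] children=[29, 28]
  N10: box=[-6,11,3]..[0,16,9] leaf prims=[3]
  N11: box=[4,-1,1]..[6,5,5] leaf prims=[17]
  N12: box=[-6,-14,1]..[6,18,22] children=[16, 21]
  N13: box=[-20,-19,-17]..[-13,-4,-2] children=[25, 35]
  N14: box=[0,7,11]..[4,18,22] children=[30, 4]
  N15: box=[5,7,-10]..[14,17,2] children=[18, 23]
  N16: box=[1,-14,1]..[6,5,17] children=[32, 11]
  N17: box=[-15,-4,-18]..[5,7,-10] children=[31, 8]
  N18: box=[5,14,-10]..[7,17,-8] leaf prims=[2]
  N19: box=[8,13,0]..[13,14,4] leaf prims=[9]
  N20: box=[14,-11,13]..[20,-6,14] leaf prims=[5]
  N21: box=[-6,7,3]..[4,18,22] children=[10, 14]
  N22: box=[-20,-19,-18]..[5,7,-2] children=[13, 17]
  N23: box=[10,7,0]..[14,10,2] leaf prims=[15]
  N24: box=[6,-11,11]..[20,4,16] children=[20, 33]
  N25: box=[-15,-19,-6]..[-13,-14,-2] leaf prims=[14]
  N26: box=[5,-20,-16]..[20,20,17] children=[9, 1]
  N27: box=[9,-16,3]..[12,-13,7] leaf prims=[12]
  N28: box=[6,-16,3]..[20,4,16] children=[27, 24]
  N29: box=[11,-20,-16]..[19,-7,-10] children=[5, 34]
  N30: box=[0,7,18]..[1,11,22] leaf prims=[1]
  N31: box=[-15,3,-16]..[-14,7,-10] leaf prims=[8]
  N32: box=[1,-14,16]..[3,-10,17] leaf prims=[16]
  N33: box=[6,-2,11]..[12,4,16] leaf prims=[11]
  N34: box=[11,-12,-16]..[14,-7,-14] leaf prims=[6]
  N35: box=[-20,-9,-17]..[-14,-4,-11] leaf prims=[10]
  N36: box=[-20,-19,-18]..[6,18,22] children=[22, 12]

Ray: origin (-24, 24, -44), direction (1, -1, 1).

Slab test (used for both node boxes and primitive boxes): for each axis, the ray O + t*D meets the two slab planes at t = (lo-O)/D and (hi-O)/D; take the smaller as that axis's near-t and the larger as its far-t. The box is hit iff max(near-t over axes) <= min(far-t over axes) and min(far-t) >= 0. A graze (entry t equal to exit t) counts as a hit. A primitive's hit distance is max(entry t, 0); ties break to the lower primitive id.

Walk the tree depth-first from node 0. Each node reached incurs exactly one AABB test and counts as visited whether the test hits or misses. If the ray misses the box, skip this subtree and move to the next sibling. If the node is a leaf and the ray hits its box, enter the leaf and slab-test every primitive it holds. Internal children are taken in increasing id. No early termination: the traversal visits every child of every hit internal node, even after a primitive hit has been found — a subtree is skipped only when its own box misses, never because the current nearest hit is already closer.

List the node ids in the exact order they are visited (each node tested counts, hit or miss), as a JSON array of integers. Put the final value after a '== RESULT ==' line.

Traverse from the root:
N0 x:[4,44] y:[4,44] z:[26,66] -> hit [26,44], descend [26, 36]
  N26 x:[29,44] y:[4,44] z:[28,61] -> hit [29,44], descend [1, 9]
    N1 x:[29,38] y:[4,20] z:[34,61] -> miss, prune
    N9 x:[30,44] y:[20,44] z:[28,60] -> hit [30,44], descend [28, 29]
      N28 x:[30,44] y:[20,40] z:[47,60] -> miss, prune
      N29 x:[35,43] y:[31,44] z:[28,34] -> miss, prune
  N36 x:[4,30] y:[6,43] z:[26,66] -> hit [26,30], descend [12, 22]
    N12 x:[18,30] y:[6,38] z:[45,66] -> miss, prune
    N22 x:[4,29] y:[17,43] z:[26,42] -> hit [26,29], descend [13, 17]
      N13 x:[4,11] y:[28,43] z:[27,42] -> miss, prune
      N17 x:[9,29] y:[17,28] z:[26,34] -> hit [26,28], descend [8, 31]
        N8 x:[24,29] y:[27,28] z:[26,30] -> hit [27,28] leaf, test {P4@t=27}
        N31 x:[9,10] y:[17,21] z:[28,34] -> miss, prune

Visited [0, 26, 1, 9, 28, 29, 36, 12, 22, 13, 17, 8, 31]. Tests: 13 box, 1 leaf. Nearest: P4.

== RESULT ==
[0, 26, 1, 9, 28, 29, 36, 12, 22, 13, 17, 8, 31]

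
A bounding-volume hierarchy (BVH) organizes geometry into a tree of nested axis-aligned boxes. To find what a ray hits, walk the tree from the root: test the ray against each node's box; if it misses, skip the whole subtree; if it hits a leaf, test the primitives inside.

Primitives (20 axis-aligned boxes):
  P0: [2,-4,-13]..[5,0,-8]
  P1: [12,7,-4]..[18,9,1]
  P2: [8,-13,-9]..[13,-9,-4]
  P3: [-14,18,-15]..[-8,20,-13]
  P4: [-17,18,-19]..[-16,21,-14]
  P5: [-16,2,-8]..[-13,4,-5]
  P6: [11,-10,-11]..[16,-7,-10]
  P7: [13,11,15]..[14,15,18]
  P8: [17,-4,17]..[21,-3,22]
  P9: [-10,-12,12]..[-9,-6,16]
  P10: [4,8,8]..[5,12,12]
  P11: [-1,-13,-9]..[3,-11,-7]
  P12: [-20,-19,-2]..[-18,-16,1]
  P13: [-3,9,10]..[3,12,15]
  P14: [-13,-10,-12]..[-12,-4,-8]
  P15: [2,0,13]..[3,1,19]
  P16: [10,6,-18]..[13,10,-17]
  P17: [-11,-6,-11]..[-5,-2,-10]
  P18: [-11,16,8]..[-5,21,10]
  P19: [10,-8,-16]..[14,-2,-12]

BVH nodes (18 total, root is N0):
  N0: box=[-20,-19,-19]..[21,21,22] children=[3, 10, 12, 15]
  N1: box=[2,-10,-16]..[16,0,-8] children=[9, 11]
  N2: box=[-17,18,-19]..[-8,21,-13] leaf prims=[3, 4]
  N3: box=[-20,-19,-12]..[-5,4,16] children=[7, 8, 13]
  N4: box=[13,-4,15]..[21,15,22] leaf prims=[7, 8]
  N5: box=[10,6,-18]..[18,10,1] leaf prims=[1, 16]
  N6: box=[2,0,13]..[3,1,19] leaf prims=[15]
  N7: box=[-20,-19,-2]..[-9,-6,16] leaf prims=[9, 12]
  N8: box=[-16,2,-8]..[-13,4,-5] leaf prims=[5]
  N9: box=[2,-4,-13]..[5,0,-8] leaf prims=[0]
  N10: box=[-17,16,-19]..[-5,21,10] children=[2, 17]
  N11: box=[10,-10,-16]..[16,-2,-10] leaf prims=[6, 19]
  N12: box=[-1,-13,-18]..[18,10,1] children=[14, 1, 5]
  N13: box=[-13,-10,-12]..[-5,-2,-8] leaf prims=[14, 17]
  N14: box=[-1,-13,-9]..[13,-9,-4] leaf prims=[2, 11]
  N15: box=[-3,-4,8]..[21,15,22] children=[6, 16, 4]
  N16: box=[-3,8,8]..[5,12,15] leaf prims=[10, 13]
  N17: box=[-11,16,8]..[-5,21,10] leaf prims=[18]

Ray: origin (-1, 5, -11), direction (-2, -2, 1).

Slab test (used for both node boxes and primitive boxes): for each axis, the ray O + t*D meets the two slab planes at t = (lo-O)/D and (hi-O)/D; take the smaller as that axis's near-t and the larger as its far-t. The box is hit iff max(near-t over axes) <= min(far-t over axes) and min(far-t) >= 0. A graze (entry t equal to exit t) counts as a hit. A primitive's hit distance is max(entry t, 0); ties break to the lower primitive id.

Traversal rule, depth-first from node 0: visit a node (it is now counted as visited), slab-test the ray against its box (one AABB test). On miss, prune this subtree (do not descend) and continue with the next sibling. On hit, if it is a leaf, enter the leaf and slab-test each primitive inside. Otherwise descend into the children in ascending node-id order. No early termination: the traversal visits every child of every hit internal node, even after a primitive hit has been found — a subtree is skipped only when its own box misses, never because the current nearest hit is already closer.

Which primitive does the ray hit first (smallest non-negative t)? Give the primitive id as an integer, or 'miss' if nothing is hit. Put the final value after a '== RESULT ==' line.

Trace the traversal:
N0 x:[-11,19/2] y:[-8,12] z:[-8,33] -> hit [-8,19/2], descend [3, 10, 12, 15]
  N3 x:[2,19/2] y:[1/2,12] z:[-1,27] -> hit [2,19/2], descend [7, 8, 13]
    N7 x:[4,19/2] y:[11/2,12] z:[9,27] -> hit [9,19/2] leaf, test {P9(miss), P12(miss)}
    N8 x:[6,15/2] y:[1/2,3/2] z:[3,6] -> miss, prune
    N13 x:[2,6] y:[7/2,15/2] z:[-1,3] -> miss, prune
  N10 x:[2,8] y:[-8,-11/2] z:[-8,21] -> miss, prune
  N12 x:[-19/2,0] y:[-5/2,9] z:[-7,12] -> hit [-5/2,0], descend [1, 5, 14]
    N1 x:[-17/2,-3/2] y:[5/2,15/2] z:[-5,3] -> miss, prune
    N5 x:[-19/2,-11/2] y:[-5/2,-1/2] z:[-7,12] -> miss, prune
    N14 x:[-7,0] y:[7,9] z:[2,7] -> miss, prune
  N15 x:[-11,1] y:[-5,9/2] z:[19,33] -> miss, prune

Visited [0, 3, 7, 8, 13, 10, 12, 1, 5, 14, 15]. Tests: 11 box, 1 leaf. Nearest: miss.

== RESULT ==
miss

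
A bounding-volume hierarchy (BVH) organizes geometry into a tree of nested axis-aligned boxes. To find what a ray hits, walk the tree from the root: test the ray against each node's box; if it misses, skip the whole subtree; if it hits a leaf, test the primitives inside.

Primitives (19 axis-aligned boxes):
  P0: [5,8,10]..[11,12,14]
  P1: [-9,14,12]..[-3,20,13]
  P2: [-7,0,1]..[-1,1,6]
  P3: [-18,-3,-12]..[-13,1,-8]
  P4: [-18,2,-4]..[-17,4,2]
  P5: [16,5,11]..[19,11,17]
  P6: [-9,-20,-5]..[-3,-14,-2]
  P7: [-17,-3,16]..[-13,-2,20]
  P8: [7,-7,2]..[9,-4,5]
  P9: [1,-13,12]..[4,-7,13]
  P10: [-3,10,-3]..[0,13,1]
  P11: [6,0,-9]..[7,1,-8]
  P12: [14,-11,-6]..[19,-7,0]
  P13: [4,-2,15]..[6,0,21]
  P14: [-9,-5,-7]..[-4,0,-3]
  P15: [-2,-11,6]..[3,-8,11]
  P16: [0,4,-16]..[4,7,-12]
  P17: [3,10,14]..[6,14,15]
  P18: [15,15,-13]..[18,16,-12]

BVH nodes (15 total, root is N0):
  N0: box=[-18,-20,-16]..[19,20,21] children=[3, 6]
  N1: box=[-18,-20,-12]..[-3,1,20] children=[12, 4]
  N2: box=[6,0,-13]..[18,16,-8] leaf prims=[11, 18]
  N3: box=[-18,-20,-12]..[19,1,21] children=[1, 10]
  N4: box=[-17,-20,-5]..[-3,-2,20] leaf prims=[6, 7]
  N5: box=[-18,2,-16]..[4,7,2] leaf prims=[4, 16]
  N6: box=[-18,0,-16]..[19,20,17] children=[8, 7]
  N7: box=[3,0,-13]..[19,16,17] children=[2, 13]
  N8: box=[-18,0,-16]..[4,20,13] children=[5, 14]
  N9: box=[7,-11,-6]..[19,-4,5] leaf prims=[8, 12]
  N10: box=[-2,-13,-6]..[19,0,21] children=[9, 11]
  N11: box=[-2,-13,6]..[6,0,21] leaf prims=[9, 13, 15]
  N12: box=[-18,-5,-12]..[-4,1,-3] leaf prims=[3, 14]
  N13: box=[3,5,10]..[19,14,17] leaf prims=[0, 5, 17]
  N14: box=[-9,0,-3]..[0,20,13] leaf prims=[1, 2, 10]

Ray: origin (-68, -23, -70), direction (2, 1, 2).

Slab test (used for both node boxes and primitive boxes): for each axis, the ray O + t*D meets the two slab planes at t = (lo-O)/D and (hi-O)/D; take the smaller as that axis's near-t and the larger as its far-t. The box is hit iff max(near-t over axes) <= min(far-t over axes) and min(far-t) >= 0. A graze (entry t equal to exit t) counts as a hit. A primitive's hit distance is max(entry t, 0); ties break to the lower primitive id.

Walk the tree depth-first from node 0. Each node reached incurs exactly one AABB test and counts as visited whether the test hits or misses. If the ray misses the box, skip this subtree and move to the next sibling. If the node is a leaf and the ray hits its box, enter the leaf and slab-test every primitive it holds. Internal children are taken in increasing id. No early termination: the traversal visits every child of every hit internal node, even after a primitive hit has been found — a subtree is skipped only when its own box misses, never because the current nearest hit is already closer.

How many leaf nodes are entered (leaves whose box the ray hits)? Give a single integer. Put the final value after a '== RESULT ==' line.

Trace the traversal:
N0 x:[25,87/2] y:[3,43] z:[27,91/2] -> hit [27,43], descend [3, 6]
  N3 x:[25,87/2] y:[3,24] z:[29,91/2] -> miss, prune
  N6 x:[25,87/2] y:[23,43] z:[27,87/2] -> hit [27,43], descend [7, 8]
    N7 x:[71/2,87/2] y:[23,39] z:[57/2,87/2] -> hit [71/2,39], descend [2, 13]
      N2 x:[37,43] y:[23,39] z:[57/2,31] -> miss, prune
      N13 x:[71/2,87/2] y:[28,37] z:[40,87/2] -> miss, prune
    N8 x:[25,36] y:[23,43] z:[27,83/2] -> hit [27,36], descend [5, 14]
      N5 x:[25,36] y:[25,30] z:[27,36] -> hit [27,30] leaf, test {P4(miss), P16(miss)}
      N14 x:[59/2,34] y:[23,43] z:[67/2,83/2] -> hit [67/2,34] leaf, test {P1(miss), P2(miss), P10@t=67/2}

order=[0, 3, 6, 7, 2, 13, 8, 5, 14]  |boxes|=9  |leaves|=2  hit=P10

== RESULT ==
2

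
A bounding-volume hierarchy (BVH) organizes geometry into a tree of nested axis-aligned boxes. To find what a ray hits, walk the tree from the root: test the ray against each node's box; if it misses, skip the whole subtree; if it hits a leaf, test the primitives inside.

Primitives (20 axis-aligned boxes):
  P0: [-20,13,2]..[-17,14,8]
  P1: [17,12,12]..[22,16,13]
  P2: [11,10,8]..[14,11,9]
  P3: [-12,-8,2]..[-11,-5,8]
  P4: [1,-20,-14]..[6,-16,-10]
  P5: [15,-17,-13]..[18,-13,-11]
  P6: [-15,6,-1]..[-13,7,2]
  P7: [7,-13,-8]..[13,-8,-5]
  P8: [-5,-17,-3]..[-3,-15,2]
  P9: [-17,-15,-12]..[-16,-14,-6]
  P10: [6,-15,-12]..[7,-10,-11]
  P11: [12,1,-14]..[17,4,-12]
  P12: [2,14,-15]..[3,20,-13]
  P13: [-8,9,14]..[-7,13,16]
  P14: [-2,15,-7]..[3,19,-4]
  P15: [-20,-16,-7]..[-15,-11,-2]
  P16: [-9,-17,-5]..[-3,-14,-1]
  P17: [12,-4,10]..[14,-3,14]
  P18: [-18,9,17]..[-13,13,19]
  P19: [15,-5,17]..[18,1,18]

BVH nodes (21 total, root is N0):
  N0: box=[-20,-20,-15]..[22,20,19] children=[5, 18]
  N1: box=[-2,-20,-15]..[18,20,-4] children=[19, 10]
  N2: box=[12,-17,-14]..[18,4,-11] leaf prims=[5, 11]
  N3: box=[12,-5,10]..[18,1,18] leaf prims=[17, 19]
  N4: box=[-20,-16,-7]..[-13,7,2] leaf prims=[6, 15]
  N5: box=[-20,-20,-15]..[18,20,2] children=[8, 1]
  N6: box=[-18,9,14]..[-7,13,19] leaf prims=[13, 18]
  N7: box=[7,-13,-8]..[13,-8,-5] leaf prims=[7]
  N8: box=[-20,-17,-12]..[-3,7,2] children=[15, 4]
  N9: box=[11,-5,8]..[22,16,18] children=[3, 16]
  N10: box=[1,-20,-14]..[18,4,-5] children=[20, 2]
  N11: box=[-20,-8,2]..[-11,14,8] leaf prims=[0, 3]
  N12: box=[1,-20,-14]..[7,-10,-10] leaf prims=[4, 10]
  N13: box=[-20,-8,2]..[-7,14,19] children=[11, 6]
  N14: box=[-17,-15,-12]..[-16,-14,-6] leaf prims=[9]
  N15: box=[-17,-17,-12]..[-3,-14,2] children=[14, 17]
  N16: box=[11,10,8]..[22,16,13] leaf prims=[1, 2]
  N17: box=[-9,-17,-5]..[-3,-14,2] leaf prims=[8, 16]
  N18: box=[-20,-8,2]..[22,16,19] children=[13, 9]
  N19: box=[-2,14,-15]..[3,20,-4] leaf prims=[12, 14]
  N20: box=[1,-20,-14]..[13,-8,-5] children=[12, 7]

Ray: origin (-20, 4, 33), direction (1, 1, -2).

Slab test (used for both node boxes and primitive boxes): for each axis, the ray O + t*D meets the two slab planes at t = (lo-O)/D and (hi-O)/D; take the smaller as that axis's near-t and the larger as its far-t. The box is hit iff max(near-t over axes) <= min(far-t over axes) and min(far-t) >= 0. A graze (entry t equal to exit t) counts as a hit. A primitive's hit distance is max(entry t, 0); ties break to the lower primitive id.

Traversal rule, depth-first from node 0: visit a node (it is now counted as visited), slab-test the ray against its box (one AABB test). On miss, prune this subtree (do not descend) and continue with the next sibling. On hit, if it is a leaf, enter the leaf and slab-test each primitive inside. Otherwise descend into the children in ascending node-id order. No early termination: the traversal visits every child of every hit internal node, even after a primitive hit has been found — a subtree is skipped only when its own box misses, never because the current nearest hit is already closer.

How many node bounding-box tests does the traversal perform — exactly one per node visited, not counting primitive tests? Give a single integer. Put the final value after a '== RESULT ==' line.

Traverse from the root:
N0 x:[0,42] y:[-24,16] z:[7,24] -> hit [7,16], descend [5, 18]
  N5 x:[0,38] y:[-24,16] z:[31/2,24] -> hit [31/2,16], descend [1, 8]
    N1 x:[18,38] y:[-24,16] z:[37/2,24] -> miss, prune
    N8 x:[0,17] y:[-21,3] z:[31/2,45/2] -> miss, prune
  N18 x:[0,42] y:[-12,12] z:[7,31/2] -> hit [7,12], descend [9, 13]
    N9 x:[31,42] y:[-9,12] z:[15/2,25/2] -> miss, prune
    N13 x:[0,13] y:[-12,10] z:[7,31/2] -> hit [7,10], descend [6, 11]
      N6 x:[2,13] y:[5,9] z:[7,19/2] -> hit [7,9] leaf, test {P13(miss), P18@t=7}
      N11 x:[0,9] y:[-12,10] z:[25/2,31/2] -> miss, prune

Visited [0, 5, 1, 8, 18, 9, 13, 6, 11]. Tests: 9 box, 1 leaf. Nearest: P18.

== RESULT ==
9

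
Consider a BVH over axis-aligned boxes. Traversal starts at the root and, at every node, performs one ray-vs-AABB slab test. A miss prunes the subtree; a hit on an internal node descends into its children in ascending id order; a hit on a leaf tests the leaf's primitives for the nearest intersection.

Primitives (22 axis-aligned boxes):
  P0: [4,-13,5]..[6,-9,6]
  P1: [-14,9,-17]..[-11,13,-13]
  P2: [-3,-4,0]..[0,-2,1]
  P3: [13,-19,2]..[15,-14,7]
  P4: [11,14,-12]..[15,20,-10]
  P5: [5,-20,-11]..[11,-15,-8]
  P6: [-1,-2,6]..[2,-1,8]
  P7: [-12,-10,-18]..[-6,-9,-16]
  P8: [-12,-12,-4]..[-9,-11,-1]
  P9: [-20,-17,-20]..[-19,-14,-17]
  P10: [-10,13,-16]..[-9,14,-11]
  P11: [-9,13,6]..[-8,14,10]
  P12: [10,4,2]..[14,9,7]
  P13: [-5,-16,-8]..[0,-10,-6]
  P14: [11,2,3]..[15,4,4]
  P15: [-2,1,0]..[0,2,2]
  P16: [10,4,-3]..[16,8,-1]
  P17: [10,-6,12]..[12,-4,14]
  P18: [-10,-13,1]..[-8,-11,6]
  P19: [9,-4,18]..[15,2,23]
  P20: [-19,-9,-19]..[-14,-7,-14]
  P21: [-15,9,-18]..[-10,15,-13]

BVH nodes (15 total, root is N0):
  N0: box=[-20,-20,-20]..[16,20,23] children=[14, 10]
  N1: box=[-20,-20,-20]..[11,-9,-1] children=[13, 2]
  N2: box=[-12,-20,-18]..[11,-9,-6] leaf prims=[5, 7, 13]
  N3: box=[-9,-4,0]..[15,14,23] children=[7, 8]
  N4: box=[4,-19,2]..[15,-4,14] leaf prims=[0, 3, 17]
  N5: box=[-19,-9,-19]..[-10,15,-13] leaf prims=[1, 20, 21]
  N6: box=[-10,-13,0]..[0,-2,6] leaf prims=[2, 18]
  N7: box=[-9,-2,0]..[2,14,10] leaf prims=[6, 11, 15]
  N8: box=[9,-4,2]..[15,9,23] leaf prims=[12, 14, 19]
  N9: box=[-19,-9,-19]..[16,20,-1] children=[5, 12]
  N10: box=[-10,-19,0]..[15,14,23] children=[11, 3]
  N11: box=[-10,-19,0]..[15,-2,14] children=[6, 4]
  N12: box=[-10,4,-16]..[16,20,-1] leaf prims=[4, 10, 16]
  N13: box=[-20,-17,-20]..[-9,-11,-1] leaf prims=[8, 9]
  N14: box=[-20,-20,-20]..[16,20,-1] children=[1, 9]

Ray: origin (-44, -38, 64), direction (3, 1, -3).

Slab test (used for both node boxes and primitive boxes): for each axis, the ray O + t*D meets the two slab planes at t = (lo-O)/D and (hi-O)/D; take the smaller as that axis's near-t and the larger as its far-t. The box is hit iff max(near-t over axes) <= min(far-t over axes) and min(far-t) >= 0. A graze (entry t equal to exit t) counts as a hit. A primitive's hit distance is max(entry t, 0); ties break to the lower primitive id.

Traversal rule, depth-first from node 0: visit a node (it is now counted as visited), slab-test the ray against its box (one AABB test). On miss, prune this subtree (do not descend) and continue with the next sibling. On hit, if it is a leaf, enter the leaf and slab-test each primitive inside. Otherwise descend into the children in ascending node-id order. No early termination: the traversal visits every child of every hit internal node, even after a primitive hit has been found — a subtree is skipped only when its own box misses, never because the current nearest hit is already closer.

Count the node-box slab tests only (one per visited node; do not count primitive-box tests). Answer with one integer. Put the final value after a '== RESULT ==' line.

Traverse from the root:
N0 x:[8,20] y:[18,58] z:[41/3,28] -> hit [18,20], descend [10, 14]
  N10 x:[34/3,59/3] y:[19,52] z:[41/3,64/3] -> hit [19,59/3], descend [3, 11]
    N3 x:[35/3,59/3] y:[34,52] z:[41/3,64/3] -> miss, prune
    N11 x:[34/3,59/3] y:[19,36] z:[50/3,64/3] -> hit [19,59/3], descend [4, 6]
      N4 x:[16,59/3] y:[19,34] z:[50/3,62/3] -> hit [19,59/3] leaf, test {P0(miss), P3@t=19, P17(miss)}
      N6 x:[34/3,44/3] y:[25,36] z:[58/3,64/3] -> miss, prune
  N14 x:[8,20] y:[18,58] z:[65/3,28] -> miss, prune

7 AABB tests over nodes [0, 10, 3, 11, 4, 6, 14]; 1 leaf entered; closest P3.

== RESULT ==
7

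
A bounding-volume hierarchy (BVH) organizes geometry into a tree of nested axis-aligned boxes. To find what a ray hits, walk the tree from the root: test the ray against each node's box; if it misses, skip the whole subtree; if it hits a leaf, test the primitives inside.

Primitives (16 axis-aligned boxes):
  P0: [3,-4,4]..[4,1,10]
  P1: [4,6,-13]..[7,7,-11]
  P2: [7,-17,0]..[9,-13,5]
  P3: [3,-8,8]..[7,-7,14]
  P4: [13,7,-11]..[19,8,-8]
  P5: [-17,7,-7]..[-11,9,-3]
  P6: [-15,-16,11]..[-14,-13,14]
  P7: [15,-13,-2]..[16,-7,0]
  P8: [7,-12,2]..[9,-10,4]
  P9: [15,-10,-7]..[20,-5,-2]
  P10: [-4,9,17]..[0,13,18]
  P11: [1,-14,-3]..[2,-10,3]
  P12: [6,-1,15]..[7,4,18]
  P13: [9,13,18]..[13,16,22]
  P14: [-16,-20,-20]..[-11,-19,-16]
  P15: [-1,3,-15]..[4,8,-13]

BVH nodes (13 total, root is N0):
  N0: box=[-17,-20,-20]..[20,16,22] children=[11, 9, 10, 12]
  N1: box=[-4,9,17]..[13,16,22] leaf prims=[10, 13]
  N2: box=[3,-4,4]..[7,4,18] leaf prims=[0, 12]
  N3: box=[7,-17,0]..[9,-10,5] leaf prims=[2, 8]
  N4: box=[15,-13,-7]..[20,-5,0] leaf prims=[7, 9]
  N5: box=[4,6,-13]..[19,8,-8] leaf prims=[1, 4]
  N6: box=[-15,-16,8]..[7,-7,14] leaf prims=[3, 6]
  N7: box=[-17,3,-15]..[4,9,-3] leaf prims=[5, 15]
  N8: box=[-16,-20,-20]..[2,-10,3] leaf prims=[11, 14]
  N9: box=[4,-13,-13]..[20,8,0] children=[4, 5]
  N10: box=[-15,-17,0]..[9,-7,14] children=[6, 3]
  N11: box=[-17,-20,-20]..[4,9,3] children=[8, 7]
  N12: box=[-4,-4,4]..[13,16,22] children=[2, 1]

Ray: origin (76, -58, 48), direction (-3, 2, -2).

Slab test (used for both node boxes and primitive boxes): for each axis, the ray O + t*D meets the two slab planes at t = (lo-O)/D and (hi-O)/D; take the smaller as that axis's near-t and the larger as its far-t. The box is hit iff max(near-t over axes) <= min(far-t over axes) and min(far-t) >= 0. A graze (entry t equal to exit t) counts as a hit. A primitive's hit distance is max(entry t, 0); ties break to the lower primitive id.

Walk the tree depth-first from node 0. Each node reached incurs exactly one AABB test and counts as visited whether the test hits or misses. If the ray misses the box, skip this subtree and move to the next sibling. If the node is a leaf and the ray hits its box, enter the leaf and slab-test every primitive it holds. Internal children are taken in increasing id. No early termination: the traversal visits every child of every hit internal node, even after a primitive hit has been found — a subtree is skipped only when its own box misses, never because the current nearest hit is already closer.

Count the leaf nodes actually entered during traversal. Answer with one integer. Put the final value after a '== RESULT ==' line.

Trace the traversal:
N0 x:[56/3,31] y:[19,37] z:[13,34] -> hit [19,31], descend [9, 10, 11, 12]
  N9 x:[56/3,24] y:[45/2,33] z:[24,61/2] -> hit [24,24], descend [4, 5]
    N4 x:[56/3,61/3] y:[45/2,53/2] z:[24,55/2] -> miss, prune
    N5 x:[19,24] y:[32,33] z:[28,61/2] -> miss, prune
  N10 x:[67/3,91/3] y:[41/2,51/2] z:[17,24] -> hit [67/3,24], descend [3, 6]
    N3 x:[67/3,23] y:[41/2,24] z:[43/2,24] -> hit [67/3,23] leaf, test {P2@t=67/3, P8@t=23}
    N6 x:[23,91/3] y:[21,51/2] z:[17,20] -> miss, prune
  N11 x:[24,31] y:[19,67/2] z:[45/2,34] -> hit [24,31], descend [7, 8]
    N7 x:[24,31] y:[61/2,67/2] z:[51/2,63/2] -> hit [61/2,31] leaf, test {P5(miss), P15(miss)}
    N8 x:[74/3,92/3] y:[19,24] z:[45/2,34] -> miss, prune
  N12 x:[21,80/3] y:[27,37] z:[13,22] -> miss, prune

order=[0, 9, 4, 5, 10, 3, 6, 11, 7, 8, 12]  |boxes|=11  |leaves|=2  hit=P2

== RESULT ==
2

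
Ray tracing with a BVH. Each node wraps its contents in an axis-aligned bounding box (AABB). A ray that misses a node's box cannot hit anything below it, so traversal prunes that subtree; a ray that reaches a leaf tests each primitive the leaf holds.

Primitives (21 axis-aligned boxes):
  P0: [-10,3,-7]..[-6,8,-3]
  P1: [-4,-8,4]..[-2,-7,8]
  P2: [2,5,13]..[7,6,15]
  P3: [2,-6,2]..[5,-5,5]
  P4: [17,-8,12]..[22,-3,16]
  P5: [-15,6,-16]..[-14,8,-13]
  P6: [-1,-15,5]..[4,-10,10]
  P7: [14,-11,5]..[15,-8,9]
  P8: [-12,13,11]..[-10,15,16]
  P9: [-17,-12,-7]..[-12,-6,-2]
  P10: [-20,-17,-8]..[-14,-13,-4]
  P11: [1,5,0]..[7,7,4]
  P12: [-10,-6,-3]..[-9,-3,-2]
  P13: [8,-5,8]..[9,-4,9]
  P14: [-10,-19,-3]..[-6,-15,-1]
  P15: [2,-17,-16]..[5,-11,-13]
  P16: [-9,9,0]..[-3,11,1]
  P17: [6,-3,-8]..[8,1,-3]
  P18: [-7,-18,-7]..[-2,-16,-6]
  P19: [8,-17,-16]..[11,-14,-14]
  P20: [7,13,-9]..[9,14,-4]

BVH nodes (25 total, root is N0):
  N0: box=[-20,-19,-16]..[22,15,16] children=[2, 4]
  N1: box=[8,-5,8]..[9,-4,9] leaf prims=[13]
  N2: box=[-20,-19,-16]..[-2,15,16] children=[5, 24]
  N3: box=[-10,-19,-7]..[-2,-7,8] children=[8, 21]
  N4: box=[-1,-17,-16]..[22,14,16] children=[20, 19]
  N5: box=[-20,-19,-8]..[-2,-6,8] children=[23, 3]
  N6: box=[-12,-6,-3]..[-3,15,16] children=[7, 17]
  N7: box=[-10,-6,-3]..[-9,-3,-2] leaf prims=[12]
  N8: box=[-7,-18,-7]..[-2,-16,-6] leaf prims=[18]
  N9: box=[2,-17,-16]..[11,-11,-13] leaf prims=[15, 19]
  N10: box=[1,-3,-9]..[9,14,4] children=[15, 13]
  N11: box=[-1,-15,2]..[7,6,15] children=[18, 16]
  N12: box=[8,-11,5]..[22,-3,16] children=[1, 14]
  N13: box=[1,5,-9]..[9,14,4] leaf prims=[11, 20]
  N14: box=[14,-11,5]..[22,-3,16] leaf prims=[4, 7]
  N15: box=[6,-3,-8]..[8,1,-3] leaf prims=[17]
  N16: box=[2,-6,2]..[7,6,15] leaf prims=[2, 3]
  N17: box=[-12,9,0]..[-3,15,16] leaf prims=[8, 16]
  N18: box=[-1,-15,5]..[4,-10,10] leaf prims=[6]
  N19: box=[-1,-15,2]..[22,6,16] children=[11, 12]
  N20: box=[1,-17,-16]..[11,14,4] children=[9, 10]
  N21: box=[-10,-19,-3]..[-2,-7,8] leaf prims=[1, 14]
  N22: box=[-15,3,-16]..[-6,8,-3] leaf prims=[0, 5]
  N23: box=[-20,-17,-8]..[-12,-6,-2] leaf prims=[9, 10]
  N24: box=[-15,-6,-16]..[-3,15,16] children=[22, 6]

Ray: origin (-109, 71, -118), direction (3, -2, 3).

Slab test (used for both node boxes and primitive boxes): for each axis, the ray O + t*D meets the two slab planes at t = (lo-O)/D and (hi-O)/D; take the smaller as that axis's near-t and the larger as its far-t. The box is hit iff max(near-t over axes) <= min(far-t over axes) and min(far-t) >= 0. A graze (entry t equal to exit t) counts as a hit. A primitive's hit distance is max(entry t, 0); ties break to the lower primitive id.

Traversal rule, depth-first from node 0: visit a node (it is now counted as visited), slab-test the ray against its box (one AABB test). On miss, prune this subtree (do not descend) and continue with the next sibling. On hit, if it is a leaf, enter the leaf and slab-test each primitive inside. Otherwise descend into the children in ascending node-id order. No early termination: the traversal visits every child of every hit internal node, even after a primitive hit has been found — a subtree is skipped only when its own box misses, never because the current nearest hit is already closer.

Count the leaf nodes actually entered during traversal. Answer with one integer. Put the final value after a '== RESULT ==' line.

Traverse from the root:
N0 x:[89/3,131/3] y:[28,45] z:[34,134/3] -> hit [34,131/3], descend [2, 4]
  N2 x:[89/3,107/3] y:[28,45] z:[34,134/3] -> hit [34,107/3], descend [5, 24]
    N5 x:[89/3,107/3] y:[77/2,45] z:[110/3,42] -> miss, prune
    N24 x:[94/3,106/3] y:[28,77/2] z:[34,134/3] -> hit [34,106/3], descend [6, 22]
      N6 x:[97/3,106/3] y:[28,77/2] z:[115/3,134/3] -> miss, prune
      N22 x:[94/3,103/3] y:[63/2,34] z:[34,115/3] -> hit [34,34] leaf, test {P0(miss), P5(miss)}
  N4 x:[36,131/3] y:[57/2,44] z:[34,134/3] -> hit [36,131/3], descend [19, 20]
    N19 x:[36,131/3] y:[65/2,43] z:[40,134/3] -> hit [40,43], descend [11, 12]
      N11 x:[36,116/3] y:[65/2,43] z:[40,133/3] -> miss, prune
      N12 x:[39,131/3] y:[37,41] z:[41,134/3] -> hit [41,41], descend [1, 14]
        N1 x:[39,118/3] y:[75/2,38] z:[42,127/3] -> miss, prune
        N14 x:[41,131/3] y:[37,41] z:[41,134/3] -> hit [41,41] leaf, test {P4(miss), P7@t=41}
    N20 x:[110/3,40] y:[57/2,44] z:[34,122/3] -> hit [110/3,40], descend [9, 10]
      N9 x:[37,40] y:[41,44] z:[34,35] -> miss, prune
      N10 x:[110/3,118/3] y:[57/2,37] z:[109/3,122/3] -> hit [110/3,37], descend [13, 15]
        N13 x:[110/3,118/3] y:[57/2,33] z:[109/3,122/3] -> miss, prune
        N15 x:[115/3,39] y:[35,37] z:[110/3,115/3] -> miss, prune

17 AABB tests over nodes [0, 2, 5, 24, 6, 22, 4, 19, 11, 12, 1, 14, 20, 9, 10, 13, 15]; 2 leaves entered; closest P7.

== RESULT ==
2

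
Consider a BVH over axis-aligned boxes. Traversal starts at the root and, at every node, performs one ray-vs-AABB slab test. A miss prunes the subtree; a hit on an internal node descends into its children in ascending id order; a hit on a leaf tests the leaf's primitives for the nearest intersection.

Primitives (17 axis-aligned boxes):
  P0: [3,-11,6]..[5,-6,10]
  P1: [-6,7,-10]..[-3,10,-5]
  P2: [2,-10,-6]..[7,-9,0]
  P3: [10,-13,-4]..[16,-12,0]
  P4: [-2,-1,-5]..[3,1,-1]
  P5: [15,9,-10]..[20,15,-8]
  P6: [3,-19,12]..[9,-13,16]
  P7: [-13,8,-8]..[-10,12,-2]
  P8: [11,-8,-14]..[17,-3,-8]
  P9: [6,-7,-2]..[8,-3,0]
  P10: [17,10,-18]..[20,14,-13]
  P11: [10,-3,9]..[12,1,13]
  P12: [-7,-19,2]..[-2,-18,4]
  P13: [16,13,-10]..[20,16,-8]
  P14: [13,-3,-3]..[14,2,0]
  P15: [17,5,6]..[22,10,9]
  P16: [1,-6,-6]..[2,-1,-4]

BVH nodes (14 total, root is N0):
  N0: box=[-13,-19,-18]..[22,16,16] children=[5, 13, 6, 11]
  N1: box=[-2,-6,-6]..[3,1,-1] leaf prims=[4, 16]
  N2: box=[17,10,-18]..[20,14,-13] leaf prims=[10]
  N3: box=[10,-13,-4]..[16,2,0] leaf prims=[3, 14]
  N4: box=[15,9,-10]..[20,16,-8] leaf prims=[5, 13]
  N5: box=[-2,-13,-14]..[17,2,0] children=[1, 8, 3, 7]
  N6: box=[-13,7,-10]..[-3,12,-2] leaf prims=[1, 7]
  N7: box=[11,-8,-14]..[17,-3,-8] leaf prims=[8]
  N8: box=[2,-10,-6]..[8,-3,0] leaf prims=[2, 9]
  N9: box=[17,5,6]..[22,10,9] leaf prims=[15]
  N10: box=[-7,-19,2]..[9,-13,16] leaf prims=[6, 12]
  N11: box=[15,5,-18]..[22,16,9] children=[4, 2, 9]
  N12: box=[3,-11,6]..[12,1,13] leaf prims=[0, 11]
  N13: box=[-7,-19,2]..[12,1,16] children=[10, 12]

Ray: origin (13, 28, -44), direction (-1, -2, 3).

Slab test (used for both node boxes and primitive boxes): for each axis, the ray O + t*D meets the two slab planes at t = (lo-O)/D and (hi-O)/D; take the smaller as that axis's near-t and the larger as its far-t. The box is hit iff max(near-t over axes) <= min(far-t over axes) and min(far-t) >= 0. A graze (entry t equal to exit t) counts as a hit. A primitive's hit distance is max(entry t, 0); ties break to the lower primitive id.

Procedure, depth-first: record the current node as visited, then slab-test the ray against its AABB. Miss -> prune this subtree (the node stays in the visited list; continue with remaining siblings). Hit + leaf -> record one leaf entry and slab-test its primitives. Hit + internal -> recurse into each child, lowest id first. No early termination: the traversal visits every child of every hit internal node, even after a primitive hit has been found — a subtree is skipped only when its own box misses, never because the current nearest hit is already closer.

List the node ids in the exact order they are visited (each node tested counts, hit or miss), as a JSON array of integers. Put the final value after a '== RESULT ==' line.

Walk:
N0 x:[-9,26] y:[6,47/2] z:[26/3,20] -> hit [26/3,20], descend [5, 6, 11, 13]
  N5 x:[-4,15] y:[13,41/2] z:[10,44/3] -> hit [13,44/3], descend [1, 3, 7, 8]
    N1 x:[10,15] y:[27/2,17] z:[38/3,43/3] -> hit [27/2,43/3] leaf, test {P4@t=27/2, P16(miss)}
    N3 x:[-3,3] y:[13,41/2] z:[40/3,44/3] -> miss, prune
    N7 x:[-4,2] y:[31/2,18] z:[10,12] -> miss, prune
    N8 x:[5,11] y:[31/2,19] z:[38/3,44/3] -> miss, prune
  N6 x:[16,26] y:[8,21/2] z:[34/3,14] -> miss, prune
  N11 x:[-9,-2] y:[6,23/2] z:[26/3,53/3] -> miss, prune
  N13 x:[1,20] y:[27/2,47/2] z:[46/3,20] -> hit [46/3,20], descend [10, 12]
    N10 x:[4,20] y:[41/2,47/2] z:[46/3,20] -> miss, prune
    N12 x:[1,10] y:[27/2,39/2] z:[50/3,19] -> miss, prune

Summary -> nodes [0, 5, 1, 3, 7, 8, 6, 11, 13, 10, 12]; box-tests=11; leaf-entries=1; first=P4

== RESULT ==
[0, 5, 1, 3, 7, 8, 6, 11, 13, 10, 12]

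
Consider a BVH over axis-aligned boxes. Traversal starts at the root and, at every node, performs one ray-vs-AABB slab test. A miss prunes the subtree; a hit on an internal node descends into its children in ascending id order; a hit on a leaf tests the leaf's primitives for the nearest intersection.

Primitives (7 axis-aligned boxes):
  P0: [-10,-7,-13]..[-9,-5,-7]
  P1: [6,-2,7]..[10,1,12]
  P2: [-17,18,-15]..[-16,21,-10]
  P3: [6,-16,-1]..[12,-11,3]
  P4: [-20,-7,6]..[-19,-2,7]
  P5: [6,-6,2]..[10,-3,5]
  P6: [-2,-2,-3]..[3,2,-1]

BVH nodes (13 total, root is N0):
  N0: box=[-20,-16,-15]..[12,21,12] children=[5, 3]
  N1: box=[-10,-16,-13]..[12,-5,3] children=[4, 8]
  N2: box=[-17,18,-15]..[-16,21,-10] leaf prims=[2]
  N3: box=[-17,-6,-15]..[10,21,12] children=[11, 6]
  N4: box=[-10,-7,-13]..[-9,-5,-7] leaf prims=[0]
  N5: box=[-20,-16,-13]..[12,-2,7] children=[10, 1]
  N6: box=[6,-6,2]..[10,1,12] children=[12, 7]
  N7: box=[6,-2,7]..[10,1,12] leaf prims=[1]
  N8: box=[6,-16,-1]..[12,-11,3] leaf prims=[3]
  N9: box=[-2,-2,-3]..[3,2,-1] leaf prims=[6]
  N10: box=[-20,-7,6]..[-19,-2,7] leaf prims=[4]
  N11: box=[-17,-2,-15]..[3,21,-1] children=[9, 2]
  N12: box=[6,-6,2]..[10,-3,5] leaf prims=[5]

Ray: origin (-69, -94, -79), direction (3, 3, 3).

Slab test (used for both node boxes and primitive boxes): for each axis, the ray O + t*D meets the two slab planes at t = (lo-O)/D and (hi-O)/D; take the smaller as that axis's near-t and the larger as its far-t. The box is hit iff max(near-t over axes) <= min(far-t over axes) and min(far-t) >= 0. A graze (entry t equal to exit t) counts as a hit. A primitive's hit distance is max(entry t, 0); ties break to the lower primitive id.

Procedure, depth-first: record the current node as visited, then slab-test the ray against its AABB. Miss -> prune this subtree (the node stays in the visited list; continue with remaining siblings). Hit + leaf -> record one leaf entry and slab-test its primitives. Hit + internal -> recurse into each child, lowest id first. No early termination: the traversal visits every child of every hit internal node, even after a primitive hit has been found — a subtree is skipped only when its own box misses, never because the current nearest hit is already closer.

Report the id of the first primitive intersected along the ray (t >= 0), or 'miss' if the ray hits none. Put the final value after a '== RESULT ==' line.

Trace the traversal:
N0 x:[49/3,27] y:[26,115/3] z:[64/3,91/3] -> hit [26,27], descend [3, 5]
  N3 x:[52/3,79/3] y:[88/3,115/3] z:[64/3,91/3] -> miss, prune
  N5 x:[49/3,27] y:[26,92/3] z:[22,86/3] -> hit [26,27], descend [1, 10]
    N1 x:[59/3,27] y:[26,89/3] z:[22,82/3] -> hit [26,27], descend [4, 8]
      N4 x:[59/3,20] y:[29,89/3] z:[22,24] -> miss, prune
      N8 x:[25,27] y:[26,83/3] z:[26,82/3] -> hit [26,27] leaf, test {P3@t=26}
    N10 x:[49/3,50/3] y:[29,92/3] z:[85/3,86/3] -> miss, prune

order=[0, 3, 5, 1, 4, 8, 10]  |boxes|=7  |leaves|=1  hit=P3

== RESULT ==
3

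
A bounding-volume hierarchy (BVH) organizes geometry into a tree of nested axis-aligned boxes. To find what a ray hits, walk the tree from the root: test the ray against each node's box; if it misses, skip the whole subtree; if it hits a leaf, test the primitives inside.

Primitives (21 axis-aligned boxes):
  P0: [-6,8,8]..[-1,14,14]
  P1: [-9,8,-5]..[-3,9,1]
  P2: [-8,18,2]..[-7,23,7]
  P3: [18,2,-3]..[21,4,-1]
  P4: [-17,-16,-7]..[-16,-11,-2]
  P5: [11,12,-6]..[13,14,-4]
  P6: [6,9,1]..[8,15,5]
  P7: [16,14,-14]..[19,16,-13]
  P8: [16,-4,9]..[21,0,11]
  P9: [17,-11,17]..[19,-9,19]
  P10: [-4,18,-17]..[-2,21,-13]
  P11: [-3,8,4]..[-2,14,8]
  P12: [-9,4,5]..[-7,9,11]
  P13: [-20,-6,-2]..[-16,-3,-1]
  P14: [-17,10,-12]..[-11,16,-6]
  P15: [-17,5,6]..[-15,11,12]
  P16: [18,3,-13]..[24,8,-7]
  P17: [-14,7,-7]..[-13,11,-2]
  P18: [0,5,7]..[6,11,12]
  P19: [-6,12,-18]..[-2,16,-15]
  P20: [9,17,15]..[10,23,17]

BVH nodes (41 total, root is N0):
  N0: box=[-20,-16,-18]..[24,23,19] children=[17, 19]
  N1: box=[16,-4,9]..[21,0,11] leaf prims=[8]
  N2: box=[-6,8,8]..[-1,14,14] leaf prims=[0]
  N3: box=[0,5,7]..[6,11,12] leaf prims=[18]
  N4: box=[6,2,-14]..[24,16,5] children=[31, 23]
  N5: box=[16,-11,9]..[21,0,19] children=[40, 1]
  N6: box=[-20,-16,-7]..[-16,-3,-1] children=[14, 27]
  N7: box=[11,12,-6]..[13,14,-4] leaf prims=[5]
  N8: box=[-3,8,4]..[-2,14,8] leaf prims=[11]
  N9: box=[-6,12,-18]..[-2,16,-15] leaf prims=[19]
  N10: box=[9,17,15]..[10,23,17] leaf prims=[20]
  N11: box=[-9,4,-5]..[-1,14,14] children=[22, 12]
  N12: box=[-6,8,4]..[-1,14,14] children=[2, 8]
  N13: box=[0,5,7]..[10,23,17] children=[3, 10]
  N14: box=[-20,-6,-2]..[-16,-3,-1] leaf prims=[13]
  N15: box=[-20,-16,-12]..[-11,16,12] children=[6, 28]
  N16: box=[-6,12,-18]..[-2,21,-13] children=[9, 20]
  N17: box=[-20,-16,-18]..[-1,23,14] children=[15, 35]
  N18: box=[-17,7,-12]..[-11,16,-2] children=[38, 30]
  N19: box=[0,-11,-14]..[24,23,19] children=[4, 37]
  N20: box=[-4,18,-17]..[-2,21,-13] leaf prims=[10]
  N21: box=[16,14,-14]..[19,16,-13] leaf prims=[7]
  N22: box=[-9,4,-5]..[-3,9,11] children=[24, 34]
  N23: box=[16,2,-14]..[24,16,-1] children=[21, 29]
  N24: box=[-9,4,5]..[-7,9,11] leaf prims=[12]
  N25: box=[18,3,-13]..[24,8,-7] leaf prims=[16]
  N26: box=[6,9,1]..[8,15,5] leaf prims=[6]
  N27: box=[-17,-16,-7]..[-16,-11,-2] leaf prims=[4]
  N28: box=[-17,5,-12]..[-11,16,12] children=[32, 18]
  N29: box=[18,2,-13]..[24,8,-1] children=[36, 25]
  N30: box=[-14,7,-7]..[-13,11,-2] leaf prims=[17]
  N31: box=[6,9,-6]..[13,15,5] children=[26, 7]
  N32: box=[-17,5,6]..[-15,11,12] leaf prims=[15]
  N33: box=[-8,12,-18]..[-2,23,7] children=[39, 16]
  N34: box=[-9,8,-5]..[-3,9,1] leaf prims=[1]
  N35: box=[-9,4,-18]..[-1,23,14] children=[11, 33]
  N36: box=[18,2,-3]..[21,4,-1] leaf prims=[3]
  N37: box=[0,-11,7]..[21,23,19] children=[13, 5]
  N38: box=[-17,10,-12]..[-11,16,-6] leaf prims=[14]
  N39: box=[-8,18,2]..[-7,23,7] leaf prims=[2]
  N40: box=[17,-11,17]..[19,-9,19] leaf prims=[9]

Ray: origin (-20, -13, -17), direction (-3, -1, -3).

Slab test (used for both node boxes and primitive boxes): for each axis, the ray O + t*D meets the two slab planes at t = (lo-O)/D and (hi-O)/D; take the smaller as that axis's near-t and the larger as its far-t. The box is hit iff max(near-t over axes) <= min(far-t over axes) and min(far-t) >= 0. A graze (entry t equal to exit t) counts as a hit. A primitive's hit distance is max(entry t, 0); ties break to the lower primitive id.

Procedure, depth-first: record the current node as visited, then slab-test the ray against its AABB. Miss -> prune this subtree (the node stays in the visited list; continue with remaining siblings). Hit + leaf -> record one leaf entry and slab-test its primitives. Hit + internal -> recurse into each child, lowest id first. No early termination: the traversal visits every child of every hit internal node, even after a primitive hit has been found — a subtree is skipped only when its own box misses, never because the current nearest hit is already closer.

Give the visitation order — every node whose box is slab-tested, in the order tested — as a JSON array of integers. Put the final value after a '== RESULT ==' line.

Traverse from the root:
N0 x:[-44/3,0] y:[-36,3] z:[-12,1/3] -> hit [-12,0], descend [17, 19]
  N17 x:[-19/3,0] y:[-36,3] z:[-31/3,1/3] -> hit [-19/3,0], descend [15, 35]
    N15 x:[-3,0] y:[-29,3] z:[-29/3,-5/3] -> miss, prune
    N35 x:[-19/3,-11/3] y:[-36,-17] z:[-31/3,1/3] -> miss, prune
  N19 x:[-44/3,-20/3] y:[-36,-2] z:[-12,-1] -> miss, prune

Visited [0, 17, 15, 35, 19]. Tests: 5 box, 0 leaf. Nearest: miss.

== RESULT ==
[0, 17, 15, 35, 19]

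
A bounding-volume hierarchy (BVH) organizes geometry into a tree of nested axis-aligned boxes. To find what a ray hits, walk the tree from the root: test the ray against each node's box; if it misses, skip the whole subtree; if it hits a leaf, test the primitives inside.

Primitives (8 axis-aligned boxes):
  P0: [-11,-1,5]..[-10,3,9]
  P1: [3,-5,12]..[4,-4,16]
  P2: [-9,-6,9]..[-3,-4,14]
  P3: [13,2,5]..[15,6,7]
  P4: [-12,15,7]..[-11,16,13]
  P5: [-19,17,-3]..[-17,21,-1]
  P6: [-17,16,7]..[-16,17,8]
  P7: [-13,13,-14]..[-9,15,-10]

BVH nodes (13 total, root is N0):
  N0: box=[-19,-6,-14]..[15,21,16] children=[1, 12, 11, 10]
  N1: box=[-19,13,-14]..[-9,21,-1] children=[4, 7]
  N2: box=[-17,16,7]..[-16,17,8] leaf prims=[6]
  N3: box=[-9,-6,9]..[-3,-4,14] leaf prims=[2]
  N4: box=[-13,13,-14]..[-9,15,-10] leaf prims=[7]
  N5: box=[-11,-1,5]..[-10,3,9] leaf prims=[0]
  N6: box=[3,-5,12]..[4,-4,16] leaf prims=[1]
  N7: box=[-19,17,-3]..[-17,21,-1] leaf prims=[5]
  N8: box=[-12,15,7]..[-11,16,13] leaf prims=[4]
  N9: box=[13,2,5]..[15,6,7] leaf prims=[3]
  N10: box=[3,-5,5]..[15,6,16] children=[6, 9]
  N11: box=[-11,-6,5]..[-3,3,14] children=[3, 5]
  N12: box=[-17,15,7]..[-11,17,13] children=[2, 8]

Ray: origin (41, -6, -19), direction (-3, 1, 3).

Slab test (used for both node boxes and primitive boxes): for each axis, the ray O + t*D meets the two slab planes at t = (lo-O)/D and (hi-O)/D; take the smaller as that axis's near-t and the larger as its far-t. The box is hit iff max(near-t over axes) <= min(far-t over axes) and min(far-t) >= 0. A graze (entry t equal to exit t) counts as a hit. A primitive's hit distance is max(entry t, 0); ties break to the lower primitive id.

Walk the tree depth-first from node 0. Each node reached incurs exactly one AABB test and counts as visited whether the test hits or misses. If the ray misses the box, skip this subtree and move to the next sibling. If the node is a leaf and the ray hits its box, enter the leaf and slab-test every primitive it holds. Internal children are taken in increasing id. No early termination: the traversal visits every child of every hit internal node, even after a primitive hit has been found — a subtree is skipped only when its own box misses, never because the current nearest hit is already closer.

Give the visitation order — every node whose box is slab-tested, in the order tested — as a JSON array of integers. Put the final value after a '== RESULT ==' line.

Trace the traversal:
N0 x:[26/3,20] y:[0,27] z:[5/3,35/3] -> hit [26/3,35/3], descend [1, 10, 11, 12]
  N1 x:[50/3,20] y:[19,27] z:[5/3,6] -> miss, prune
  N10 x:[26/3,38/3] y:[1,12] z:[8,35/3] -> hit [26/3,35/3], descend [6, 9]
    N6 x:[37/3,38/3] y:[1,2] z:[31/3,35/3] -> miss, prune
    N9 x:[26/3,28/3] y:[8,12] z:[8,26/3] -> hit [26/3,26/3] leaf, test {P3@t=26/3}
  N11 x:[44/3,52/3] y:[0,9] z:[8,11] -> miss, prune
  N12 x:[52/3,58/3] y:[21,23] z:[26/3,32/3] -> miss, prune

Summary -> nodes [0, 1, 10, 6, 9, 11, 12]; box-tests=7; leaf-entries=1; first=P3

== RESULT ==
[0, 1, 10, 6, 9, 11, 12]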